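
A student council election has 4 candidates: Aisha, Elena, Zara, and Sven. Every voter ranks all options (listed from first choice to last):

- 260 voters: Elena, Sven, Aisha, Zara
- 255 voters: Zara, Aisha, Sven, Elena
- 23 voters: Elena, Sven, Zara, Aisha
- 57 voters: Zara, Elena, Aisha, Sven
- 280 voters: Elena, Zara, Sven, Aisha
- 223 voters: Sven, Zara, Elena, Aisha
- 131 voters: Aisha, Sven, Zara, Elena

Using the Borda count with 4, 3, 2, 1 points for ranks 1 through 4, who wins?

Zara

Aisha: 260·2 + 255·3 + 23·1 + 57·2 + 280·1 + 223·1 + 131·4 = 2449
Elena: 260·4 + 255·1 + 23·4 + 57·3 + 280·4 + 223·2 + 131·1 = 3255
Zara: 260·1 + 255·4 + 23·2 + 57·4 + 280·3 + 223·3 + 131·2 = 3325
Sven: 260·3 + 255·2 + 23·3 + 57·1 + 280·2 + 223·4 + 131·3 = 3261
Zara has the highest Borda score (3325).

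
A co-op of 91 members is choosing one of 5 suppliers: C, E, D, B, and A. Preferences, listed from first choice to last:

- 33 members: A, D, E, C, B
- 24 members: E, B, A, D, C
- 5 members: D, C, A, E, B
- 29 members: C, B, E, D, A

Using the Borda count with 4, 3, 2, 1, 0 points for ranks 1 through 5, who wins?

C: 33·1 + 24·0 + 5·3 + 29·4 = 164
E: 33·2 + 24·4 + 5·1 + 29·2 = 225
D: 33·3 + 24·1 + 5·4 + 29·1 = 172
B: 33·0 + 24·3 + 5·0 + 29·3 = 159
A: 33·4 + 24·2 + 5·2 + 29·0 = 190
E has the highest Borda score (225).

E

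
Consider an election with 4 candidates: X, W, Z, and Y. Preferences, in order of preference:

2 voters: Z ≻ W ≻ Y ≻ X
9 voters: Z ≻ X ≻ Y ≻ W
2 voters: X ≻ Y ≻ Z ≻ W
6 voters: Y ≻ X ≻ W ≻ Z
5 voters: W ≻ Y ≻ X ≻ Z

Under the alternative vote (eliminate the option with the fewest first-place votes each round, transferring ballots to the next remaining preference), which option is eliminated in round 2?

Round 1: X 2, W 5, Z 11, Y 6. Eliminate X.
Round 2: W 5, Z 11, Y 8. Eliminate W.

W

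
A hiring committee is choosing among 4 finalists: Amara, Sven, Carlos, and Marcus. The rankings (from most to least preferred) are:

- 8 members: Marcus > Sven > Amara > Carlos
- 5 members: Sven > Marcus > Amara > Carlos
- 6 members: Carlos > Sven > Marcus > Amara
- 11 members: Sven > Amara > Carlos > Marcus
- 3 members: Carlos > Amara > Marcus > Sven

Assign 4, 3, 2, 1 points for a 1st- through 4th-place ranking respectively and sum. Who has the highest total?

Amara: 8·2 + 5·2 + 6·1 + 11·3 + 3·3 = 74
Sven: 8·3 + 5·4 + 6·3 + 11·4 + 3·1 = 109
Carlos: 8·1 + 5·1 + 6·4 + 11·2 + 3·4 = 71
Marcus: 8·4 + 5·3 + 6·2 + 11·1 + 3·2 = 76
Sven has the highest Borda score (109).

Sven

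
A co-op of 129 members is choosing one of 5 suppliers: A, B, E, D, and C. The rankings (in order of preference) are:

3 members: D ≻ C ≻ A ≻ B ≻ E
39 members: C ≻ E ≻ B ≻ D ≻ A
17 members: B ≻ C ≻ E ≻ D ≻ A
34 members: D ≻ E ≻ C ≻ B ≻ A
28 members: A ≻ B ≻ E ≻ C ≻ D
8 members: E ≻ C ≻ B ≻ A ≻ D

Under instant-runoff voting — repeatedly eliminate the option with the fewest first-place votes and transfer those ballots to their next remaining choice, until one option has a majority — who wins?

Round 1: A 28, B 17, E 8, D 37, C 39. Eliminate E.
Round 2: A 28, B 17, D 37, C 47. Eliminate B.
Round 3: A 28, D 37, C 64. Eliminate A.
Round 4: D 37, C 92. C has a majority.

C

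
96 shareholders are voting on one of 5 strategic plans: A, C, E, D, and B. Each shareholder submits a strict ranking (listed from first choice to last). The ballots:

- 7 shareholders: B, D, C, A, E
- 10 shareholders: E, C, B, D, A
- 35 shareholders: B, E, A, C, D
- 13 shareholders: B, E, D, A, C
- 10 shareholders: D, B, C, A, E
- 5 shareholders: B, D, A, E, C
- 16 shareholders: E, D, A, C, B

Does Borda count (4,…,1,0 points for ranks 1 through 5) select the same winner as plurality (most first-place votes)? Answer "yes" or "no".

Borda — scores: A 142, C 115, E 253, D 160, B 290. Winner: B.
Plurality — first-place votes: A 0, C 0, E 26, D 10, B 60. Winner: B.
The two methods agree.

yes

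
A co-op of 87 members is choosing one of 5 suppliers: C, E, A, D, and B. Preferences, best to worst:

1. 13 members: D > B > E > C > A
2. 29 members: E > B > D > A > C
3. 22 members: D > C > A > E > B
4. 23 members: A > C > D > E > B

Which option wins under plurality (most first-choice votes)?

First-place votes: C 0, E 29, A 23, D 35, B 0.
D has the most first-place votes.

D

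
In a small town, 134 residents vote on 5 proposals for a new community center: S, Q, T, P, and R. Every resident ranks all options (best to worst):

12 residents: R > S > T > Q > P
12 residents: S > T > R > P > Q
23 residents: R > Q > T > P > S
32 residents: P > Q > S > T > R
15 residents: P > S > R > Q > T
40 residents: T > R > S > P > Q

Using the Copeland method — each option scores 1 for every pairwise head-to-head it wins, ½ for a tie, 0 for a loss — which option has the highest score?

R

S: beats Q and T; loses to P and R → score 2.
Q: beats T; loses to S, P, and R → score 1.
T: beats P and R; loses to S and Q → score 2.
P: beats S and Q; loses to T and R → score 2.
R: beats S, Q, and P; loses to T → score 3.
R has the best pairwise record.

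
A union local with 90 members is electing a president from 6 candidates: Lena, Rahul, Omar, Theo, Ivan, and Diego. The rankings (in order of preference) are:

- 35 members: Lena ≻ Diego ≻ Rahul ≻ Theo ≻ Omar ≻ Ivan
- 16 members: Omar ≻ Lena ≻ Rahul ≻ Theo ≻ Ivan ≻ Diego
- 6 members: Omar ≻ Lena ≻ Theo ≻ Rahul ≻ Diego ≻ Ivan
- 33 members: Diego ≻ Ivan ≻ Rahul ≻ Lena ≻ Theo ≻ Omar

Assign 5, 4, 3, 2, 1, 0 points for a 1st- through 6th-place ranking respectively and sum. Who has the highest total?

Lena

Lena: 35·5 + 16·4 + 6·4 + 33·2 = 329
Rahul: 35·3 + 16·3 + 6·2 + 33·3 = 264
Omar: 35·1 + 16·5 + 6·5 + 33·0 = 145
Theo: 35·2 + 16·2 + 6·3 + 33·1 = 153
Ivan: 35·0 + 16·1 + 6·0 + 33·4 = 148
Diego: 35·4 + 16·0 + 6·1 + 33·5 = 311
Lena has the highest Borda score (329).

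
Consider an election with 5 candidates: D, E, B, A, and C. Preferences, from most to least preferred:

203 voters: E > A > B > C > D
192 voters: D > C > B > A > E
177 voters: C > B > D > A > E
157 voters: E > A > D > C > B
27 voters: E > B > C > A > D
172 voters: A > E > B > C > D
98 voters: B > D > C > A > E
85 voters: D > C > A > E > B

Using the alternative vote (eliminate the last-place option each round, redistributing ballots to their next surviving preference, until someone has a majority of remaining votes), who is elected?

Round 1: D 277, E 387, B 98, A 172, C 177. Eliminate B.
Round 2: D 375, E 387, A 172, C 177. Eliminate A.
Round 3: D 375, E 559, C 177. E has a majority.

E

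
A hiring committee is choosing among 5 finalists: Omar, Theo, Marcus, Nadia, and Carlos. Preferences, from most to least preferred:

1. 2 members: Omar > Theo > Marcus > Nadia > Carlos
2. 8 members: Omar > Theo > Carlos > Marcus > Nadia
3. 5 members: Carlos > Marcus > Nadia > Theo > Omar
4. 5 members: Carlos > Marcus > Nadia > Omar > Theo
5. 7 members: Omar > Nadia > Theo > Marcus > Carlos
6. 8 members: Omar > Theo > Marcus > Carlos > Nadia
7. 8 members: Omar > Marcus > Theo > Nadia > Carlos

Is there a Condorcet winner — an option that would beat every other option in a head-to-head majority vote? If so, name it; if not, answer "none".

Omar

Omar vs Theo: 38–5 for Omar.
Omar vs Marcus: 33–10 for Omar.
Omar vs Nadia: 33–10 for Omar.
Omar vs Carlos: 33–10 for Omar.
Omar beats every other option head-to-head.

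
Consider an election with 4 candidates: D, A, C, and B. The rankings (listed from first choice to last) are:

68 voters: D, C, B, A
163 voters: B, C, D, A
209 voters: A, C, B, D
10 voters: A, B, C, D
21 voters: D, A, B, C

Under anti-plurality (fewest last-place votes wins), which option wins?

B

Last-place votes: D 219, A 231, C 21, B 0.
B is ranked last by the fewest voters, so B wins.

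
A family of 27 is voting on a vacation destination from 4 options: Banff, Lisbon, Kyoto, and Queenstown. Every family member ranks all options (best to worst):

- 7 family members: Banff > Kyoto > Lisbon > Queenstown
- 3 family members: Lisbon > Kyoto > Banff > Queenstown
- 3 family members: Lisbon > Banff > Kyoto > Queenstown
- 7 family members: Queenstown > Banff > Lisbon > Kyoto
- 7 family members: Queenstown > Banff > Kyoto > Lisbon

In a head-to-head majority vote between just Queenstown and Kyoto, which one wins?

Voters preferring Queenstown to Kyoto: 14; preferring Kyoto to Queenstown: 13.
Queenstown wins the head-to-head.

Queenstown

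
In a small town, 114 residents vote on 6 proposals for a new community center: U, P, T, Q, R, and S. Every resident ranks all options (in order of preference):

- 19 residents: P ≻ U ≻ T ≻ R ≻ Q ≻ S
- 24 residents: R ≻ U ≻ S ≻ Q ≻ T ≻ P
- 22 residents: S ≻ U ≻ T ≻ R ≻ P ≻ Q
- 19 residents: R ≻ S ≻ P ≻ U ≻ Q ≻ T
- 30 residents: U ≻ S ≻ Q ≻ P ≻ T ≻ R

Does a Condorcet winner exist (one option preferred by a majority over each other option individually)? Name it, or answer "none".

U vs P: 76–38 for U.
U vs T: 114–0 for U.
U vs Q: 114–0 for U.
U vs R: 71–43 for U.
U vs S: 73–41 for U.
U beats every other option head-to-head.

U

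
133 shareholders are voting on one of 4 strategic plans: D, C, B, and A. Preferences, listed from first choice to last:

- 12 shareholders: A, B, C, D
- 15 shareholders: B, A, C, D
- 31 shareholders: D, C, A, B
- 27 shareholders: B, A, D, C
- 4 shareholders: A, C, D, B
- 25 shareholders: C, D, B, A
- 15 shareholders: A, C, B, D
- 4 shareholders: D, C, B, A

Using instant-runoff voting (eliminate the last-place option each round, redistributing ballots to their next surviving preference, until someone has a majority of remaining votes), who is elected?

Round 1: D 35, C 25, B 42, A 31. Eliminate C.
Round 2: D 60, B 42, A 31. Eliminate A.
Round 3: D 64, B 69. B has a majority.

B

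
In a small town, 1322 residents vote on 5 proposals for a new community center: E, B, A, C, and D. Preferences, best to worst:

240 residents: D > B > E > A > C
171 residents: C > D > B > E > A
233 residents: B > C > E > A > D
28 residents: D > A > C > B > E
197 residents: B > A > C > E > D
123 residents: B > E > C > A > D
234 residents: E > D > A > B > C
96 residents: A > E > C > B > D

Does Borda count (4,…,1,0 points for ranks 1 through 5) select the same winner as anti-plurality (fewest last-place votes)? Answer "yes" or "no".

Borda — scores: E 2907, B 3632, A 2123, C 2271, D 2287. Winner: B.
Anti-plurality — last-place votes: E 28, B 0, A 171, C 474, D 649. Winner: B.
The two methods agree.

yes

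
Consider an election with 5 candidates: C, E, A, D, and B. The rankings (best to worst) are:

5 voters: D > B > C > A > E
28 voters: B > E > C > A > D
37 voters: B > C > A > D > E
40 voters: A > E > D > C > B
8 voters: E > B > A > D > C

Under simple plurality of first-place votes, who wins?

First-place votes: C 0, E 8, A 40, D 5, B 65.
B has the most first-place votes.

B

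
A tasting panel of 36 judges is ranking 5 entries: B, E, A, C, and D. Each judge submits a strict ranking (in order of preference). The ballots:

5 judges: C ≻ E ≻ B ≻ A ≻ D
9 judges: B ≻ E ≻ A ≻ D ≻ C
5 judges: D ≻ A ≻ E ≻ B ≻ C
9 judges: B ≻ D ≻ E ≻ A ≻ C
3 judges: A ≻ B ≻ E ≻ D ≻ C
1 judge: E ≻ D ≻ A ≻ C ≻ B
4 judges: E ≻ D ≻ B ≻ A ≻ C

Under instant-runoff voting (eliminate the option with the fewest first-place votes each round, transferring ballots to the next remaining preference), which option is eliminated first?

A

Round 1: B 18, E 5, A 3, C 5, D 5. Eliminate A.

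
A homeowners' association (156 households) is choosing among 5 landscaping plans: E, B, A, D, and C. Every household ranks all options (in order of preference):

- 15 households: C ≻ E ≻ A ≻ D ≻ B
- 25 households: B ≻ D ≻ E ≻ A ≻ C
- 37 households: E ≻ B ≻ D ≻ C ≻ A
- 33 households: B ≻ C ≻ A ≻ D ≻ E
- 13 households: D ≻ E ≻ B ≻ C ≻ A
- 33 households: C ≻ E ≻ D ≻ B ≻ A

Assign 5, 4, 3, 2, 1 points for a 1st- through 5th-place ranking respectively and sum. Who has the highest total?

E: 15·4 + 25·3 + 37·5 + 33·1 + 13·4 + 33·4 = 537
B: 15·1 + 25·5 + 37·4 + 33·5 + 13·3 + 33·2 = 558
A: 15·3 + 25·2 + 37·1 + 33·3 + 13·1 + 33·1 = 277
D: 15·2 + 25·4 + 37·3 + 33·2 + 13·5 + 33·3 = 471
C: 15·5 + 25·1 + 37·2 + 33·4 + 13·2 + 33·5 = 497
B has the highest Borda score (558).

B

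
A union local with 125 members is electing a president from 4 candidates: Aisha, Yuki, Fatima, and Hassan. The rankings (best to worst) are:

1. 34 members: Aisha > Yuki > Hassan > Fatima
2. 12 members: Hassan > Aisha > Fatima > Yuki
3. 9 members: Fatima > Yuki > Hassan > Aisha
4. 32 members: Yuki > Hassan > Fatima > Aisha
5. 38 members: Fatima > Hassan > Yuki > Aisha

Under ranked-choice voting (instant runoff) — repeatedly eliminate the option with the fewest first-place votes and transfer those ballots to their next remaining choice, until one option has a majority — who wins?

Fatima

Round 1: Aisha 34, Yuki 32, Fatima 47, Hassan 12. Eliminate Hassan.
Round 2: Aisha 46, Yuki 32, Fatima 47. Eliminate Yuki.
Round 3: Aisha 46, Fatima 79. Fatima has a majority.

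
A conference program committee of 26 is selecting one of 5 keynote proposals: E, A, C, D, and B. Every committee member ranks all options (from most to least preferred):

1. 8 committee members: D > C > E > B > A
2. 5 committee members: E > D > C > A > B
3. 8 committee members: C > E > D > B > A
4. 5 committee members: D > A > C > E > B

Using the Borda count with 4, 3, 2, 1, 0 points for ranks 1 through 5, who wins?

D

E: 8·2 + 5·4 + 8·3 + 5·1 = 65
A: 8·0 + 5·1 + 8·0 + 5·3 = 20
C: 8·3 + 5·2 + 8·4 + 5·2 = 76
D: 8·4 + 5·3 + 8·2 + 5·4 = 83
B: 8·1 + 5·0 + 8·1 + 5·0 = 16
D has the highest Borda score (83).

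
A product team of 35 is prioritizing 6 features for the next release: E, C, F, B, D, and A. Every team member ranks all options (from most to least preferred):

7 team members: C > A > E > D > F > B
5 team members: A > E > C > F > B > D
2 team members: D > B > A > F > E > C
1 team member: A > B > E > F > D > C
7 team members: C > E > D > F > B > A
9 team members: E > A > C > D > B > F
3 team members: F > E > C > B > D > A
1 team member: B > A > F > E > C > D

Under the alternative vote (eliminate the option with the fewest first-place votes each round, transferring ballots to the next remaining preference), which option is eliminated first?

B

Round 1: E 9, C 14, F 3, B 1, D 2, A 6. Eliminate B.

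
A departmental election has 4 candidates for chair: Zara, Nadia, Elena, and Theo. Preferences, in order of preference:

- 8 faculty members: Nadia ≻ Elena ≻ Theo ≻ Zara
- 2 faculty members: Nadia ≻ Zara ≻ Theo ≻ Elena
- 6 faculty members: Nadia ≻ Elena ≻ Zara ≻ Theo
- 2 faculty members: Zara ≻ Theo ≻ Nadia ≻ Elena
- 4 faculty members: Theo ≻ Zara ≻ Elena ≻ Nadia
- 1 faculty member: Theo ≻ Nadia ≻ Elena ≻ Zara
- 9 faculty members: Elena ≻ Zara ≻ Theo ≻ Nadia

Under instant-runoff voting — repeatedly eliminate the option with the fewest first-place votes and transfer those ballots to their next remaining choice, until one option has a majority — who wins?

Nadia

Round 1: Zara 2, Nadia 16, Elena 9, Theo 5. Eliminate Zara.
Round 2: Nadia 16, Elena 9, Theo 7. Eliminate Theo.
Round 3: Nadia 19, Elena 13. Nadia has a majority.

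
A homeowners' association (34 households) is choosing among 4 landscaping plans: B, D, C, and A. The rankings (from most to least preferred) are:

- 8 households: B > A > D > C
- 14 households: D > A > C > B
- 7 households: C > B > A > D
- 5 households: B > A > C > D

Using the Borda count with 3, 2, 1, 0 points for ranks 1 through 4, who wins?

A

B: 8·3 + 14·0 + 7·2 + 5·3 = 53
D: 8·1 + 14·3 + 7·0 + 5·0 = 50
C: 8·0 + 14·1 + 7·3 + 5·1 = 40
A: 8·2 + 14·2 + 7·1 + 5·2 = 61
A has the highest Borda score (61).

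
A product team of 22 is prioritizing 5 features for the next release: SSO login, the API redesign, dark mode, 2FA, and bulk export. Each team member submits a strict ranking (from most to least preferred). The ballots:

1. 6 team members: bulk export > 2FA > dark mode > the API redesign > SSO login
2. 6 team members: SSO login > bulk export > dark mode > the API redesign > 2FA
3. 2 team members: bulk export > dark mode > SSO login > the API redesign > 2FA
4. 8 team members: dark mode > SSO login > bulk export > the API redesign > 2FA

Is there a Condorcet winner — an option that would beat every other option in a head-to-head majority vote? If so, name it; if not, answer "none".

Checking pairwise contests:
dark mode beats SSO login 16–6.
SSO login beats the API redesign 16–6.
bulk export beats dark mode 14–8.
SSO login beats 2FA 16–6.
SSO login beats bulk export 14–8.
Every option loses at least one head-to-head, so there is no Condorcet winner.

none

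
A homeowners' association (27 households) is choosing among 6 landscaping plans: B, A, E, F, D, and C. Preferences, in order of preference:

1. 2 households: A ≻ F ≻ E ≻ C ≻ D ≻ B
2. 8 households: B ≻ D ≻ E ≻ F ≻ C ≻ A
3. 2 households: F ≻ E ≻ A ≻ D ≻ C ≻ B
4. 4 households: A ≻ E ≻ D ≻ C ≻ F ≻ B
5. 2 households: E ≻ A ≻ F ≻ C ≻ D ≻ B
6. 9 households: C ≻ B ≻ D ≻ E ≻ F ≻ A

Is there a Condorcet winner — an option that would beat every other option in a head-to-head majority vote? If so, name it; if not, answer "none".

none

Checking pairwise contests:
C beats B 19–8.
B beats A 17–10.
B beats E 17–10.
B beats F 17–10.
B beats D 17–10.
E beats C 18–9.
Every option loses at least one head-to-head, so there is no Condorcet winner.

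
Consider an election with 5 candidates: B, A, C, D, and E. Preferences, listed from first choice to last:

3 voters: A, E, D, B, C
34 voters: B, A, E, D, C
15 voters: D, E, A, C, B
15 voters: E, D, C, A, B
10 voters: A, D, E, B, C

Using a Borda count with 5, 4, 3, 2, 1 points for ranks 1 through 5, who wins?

E

B: 3·2 + 34·5 + 15·1 + 15·1 + 10·2 = 226
A: 3·5 + 34·4 + 15·3 + 15·2 + 10·5 = 276
C: 3·1 + 34·1 + 15·2 + 15·3 + 10·1 = 122
D: 3·3 + 34·2 + 15·5 + 15·4 + 10·4 = 252
E: 3·4 + 34·3 + 15·4 + 15·5 + 10·3 = 279
E has the highest Borda score (279).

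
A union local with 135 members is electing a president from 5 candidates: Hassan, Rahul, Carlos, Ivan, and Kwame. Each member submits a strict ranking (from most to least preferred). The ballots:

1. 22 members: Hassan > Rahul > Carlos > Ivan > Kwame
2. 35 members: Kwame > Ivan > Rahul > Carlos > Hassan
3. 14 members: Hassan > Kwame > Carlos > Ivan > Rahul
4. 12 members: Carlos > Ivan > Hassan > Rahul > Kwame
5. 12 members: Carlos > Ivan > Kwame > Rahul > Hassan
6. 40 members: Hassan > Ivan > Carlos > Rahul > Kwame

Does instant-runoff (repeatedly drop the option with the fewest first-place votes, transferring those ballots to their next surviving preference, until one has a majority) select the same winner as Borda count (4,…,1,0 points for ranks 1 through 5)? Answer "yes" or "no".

Instant-runoff — R1 Hassan 76, Rahul 0, Carlos 24, Ivan 0, Kwame 35 (Hassan winner). Winner: Hassan.
Borda — scores: Hassan 328, Rahul 200, Carlos 283, Ivan 333, Kwame 206. Winner: Ivan.
The two methods disagree.

no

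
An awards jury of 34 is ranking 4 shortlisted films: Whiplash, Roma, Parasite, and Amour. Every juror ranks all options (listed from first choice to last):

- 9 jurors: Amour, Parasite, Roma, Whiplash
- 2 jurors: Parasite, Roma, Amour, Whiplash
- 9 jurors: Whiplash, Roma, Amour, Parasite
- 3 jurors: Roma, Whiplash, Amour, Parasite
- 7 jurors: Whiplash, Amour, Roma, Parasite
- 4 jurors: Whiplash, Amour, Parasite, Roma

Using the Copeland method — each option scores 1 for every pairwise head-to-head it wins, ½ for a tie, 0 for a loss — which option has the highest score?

Whiplash

Whiplash: beats Roma, Parasite, and Amour → score 3.
Roma: beats Parasite; loses to Whiplash and Amour → score 1.
Parasite: loses to Whiplash, Roma, and Amour → score 0.
Amour: beats Roma and Parasite; loses to Whiplash → score 2.
Whiplash has the best pairwise record.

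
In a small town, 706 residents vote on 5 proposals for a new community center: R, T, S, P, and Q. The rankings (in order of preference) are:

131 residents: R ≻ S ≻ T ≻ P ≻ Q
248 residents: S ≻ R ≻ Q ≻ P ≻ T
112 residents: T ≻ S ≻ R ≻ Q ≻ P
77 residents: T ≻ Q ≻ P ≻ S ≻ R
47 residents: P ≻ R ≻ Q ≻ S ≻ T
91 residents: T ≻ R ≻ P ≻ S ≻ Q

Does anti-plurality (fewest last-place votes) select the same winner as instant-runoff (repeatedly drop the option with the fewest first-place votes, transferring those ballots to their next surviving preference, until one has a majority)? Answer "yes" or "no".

Anti-plurality — last-place votes: R 77, T 295, S 0, P 112, Q 222. Winner: S.
Instant-runoff — R1 R 131, T 280, S 248, P 47, Q 0 (Q out); R2 R 131, T 280, S 248, P 47 (P out); R3 R 178, T 280, S 248 (R out); R4 T 280, S 426 (S winner). Winner: S.
The two methods agree.

yes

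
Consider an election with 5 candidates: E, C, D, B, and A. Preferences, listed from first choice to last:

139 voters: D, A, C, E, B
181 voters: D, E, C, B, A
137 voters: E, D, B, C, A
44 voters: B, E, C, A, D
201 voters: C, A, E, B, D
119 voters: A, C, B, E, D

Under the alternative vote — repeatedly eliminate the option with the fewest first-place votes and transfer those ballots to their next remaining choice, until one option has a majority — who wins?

D

Round 1: E 137, C 201, D 320, B 44, A 119. Eliminate B.
Round 2: E 181, C 201, D 320, A 119. Eliminate A.
Round 3: E 181, C 320, D 320. Eliminate E.
Round 4: C 364, D 457. D has a majority.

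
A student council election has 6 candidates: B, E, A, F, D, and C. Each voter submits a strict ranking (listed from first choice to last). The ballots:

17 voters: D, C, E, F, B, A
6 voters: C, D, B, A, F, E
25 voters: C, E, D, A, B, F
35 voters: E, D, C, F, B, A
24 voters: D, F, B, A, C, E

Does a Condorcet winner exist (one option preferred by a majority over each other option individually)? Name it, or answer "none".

none

Checking pairwise contests:
E beats B 77–30.
C beats E 72–35.
B beats A 82–25.
E beats F 77–30.
E beats D 60–47.
D beats C 76–31.
Every option loses at least one head-to-head, so there is no Condorcet winner.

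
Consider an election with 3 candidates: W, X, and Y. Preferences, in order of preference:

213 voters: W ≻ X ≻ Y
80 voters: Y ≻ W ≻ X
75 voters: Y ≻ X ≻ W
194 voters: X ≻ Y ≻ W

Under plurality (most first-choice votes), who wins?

First-place votes: W 213, X 194, Y 155.
W has the most first-place votes.

W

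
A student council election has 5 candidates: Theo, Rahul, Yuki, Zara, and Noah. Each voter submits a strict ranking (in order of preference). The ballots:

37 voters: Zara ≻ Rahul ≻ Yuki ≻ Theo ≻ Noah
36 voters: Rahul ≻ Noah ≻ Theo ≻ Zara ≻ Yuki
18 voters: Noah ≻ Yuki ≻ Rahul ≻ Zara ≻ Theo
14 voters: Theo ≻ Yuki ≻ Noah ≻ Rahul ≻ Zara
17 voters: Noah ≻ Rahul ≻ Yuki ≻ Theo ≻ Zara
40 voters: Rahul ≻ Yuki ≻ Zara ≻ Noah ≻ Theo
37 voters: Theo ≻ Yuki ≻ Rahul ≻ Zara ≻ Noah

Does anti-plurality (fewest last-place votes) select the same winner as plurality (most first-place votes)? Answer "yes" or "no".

yes

Anti-plurality — last-place votes: Theo 58, Rahul 0, Yuki 36, Zara 31, Noah 74. Winner: Rahul.
Plurality — first-place votes: Theo 51, Rahul 76, Yuki 0, Zara 37, Noah 35. Winner: Rahul.
The two methods agree.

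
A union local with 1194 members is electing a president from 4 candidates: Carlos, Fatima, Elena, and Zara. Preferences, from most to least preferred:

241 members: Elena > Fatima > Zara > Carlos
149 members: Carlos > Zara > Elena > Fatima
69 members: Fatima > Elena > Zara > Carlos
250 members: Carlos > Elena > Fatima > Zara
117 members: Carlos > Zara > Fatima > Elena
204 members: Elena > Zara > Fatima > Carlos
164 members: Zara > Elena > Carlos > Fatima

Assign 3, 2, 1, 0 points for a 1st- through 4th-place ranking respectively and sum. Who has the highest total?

Elena

Carlos: 241·0 + 149·3 + 69·0 + 250·3 + 117·3 + 204·0 + 164·1 = 1712
Fatima: 241·2 + 149·0 + 69·3 + 250·1 + 117·1 + 204·1 + 164·0 = 1260
Elena: 241·3 + 149·1 + 69·2 + 250·2 + 117·0 + 204·3 + 164·2 = 2450
Zara: 241·1 + 149·2 + 69·1 + 250·0 + 117·2 + 204·2 + 164·3 = 1742
Elena has the highest Borda score (2450).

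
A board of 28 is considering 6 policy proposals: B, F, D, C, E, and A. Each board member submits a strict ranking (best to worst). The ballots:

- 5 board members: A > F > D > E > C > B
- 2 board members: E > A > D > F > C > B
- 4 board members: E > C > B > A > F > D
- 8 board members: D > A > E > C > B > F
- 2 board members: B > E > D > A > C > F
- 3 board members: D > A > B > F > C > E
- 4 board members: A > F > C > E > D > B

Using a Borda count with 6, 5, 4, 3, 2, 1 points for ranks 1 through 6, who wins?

A

B: 5·1 + 2·1 + 4·4 + 8·2 + 2·6 + 3·4 + 4·1 = 67
F: 5·5 + 2·3 + 4·2 + 8·1 + 2·1 + 3·3 + 4·5 = 78
D: 5·4 + 2·4 + 4·1 + 8·6 + 2·4 + 3·6 + 4·2 = 114
C: 5·2 + 2·2 + 4·5 + 8·3 + 2·2 + 3·2 + 4·4 = 84
E: 5·3 + 2·6 + 4·6 + 8·4 + 2·5 + 3·1 + 4·3 = 108
A: 5·6 + 2·5 + 4·3 + 8·5 + 2·3 + 3·5 + 4·6 = 137
A has the highest Borda score (137).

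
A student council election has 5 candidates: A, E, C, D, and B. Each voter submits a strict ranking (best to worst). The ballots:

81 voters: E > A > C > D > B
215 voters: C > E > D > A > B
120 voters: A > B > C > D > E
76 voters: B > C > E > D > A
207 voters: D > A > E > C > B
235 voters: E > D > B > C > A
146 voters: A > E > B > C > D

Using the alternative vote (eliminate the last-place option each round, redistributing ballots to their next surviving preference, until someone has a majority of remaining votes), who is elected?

Round 1: A 266, E 316, C 215, D 207, B 76. Eliminate B.
Round 2: A 266, E 316, C 291, D 207. Eliminate D.
Round 3: A 473, E 316, C 291. Eliminate C.
Round 4: A 473, E 607. E has a majority.

E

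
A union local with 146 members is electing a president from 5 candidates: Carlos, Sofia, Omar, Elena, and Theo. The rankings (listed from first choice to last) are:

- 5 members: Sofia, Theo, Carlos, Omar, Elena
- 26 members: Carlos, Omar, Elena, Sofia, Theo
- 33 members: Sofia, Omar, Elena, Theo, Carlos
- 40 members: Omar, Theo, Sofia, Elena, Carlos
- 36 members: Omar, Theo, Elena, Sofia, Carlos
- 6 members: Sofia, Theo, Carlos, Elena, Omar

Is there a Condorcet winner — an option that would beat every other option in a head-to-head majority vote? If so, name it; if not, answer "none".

Omar vs Carlos: 109–37 for Omar.
Omar vs Sofia: 102–44 for Omar.
Omar vs Elena: 140–6 for Omar.
Omar vs Theo: 135–11 for Omar.
Omar beats every other option head-to-head.

Omar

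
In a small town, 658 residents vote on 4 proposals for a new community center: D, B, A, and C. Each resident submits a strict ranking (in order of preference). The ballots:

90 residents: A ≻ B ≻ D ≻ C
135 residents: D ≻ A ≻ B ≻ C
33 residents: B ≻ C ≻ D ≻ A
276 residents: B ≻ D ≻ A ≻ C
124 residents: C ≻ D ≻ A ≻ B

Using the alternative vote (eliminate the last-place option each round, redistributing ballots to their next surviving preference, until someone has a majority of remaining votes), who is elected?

Round 1: D 135, B 309, A 90, C 124. Eliminate A.
Round 2: D 135, B 399, C 124. B has a majority.

B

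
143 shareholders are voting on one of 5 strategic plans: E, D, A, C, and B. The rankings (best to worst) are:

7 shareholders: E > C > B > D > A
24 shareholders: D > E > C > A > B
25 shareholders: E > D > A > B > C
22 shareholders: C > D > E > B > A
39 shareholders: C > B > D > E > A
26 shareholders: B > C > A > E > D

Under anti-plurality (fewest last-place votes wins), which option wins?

E

Last-place votes: E 0, D 26, A 68, C 25, B 24.
E is ranked last by the fewest voters, so E wins.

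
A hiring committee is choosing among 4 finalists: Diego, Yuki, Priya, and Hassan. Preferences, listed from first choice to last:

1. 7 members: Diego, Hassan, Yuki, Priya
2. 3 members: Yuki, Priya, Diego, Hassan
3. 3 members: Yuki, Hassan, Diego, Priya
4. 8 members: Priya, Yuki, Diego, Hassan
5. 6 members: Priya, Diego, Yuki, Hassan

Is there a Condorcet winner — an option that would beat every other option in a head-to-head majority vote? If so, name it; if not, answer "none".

Priya

Priya vs Diego: 17–10 for Priya.
Priya vs Yuki: 14–13 for Priya.
Priya vs Hassan: 17–10 for Priya.
Priya beats every other option head-to-head.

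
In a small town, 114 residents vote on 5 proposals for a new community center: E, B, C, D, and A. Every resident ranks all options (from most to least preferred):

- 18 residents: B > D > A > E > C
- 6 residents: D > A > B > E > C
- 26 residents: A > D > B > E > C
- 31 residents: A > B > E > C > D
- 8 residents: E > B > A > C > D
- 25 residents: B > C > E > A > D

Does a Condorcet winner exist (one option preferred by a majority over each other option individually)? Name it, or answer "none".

A

A vs E: 81–33 for A.
A vs B: 63–51 for A.
A vs C: 89–25 for A.
A vs D: 90–24 for A.
A beats every other option head-to-head.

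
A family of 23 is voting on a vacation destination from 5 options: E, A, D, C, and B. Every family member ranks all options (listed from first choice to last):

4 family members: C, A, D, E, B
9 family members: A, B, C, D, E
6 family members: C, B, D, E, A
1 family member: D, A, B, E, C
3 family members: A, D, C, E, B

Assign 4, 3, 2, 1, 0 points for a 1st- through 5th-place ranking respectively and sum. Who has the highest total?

E: 4·1 + 9·0 + 6·1 + 1·1 + 3·1 = 14
A: 4·3 + 9·4 + 6·0 + 1·3 + 3·4 = 63
D: 4·2 + 9·1 + 6·2 + 1·4 + 3·3 = 42
C: 4·4 + 9·2 + 6·4 + 1·0 + 3·2 = 64
B: 4·0 + 9·3 + 6·3 + 1·2 + 3·0 = 47
C has the highest Borda score (64).

C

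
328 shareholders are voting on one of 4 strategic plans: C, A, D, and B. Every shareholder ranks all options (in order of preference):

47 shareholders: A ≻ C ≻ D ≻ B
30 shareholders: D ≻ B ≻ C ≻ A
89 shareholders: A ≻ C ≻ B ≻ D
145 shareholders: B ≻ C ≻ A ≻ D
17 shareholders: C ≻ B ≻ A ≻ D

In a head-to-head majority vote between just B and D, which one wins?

B

Voters preferring B to D: 251; preferring D to B: 77.
B wins the head-to-head.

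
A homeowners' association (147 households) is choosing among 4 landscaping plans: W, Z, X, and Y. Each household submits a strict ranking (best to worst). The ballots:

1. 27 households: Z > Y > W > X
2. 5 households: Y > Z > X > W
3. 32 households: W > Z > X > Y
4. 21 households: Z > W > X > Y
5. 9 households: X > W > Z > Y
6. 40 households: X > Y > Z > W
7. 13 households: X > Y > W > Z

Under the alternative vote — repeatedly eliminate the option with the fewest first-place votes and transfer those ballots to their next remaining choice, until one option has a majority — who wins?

Z

Round 1: W 32, Z 48, X 62, Y 5. Eliminate Y.
Round 2: W 32, Z 53, X 62. Eliminate W.
Round 3: Z 85, X 62. Z has a majority.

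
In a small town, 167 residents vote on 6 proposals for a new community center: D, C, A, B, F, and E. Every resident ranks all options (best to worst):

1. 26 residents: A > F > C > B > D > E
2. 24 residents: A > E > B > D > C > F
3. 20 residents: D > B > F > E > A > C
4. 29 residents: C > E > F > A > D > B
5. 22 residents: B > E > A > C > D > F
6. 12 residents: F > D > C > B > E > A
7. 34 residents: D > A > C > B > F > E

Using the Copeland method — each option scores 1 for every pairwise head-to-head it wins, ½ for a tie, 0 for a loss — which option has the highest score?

D: beats C, B, F, and E; loses to A → score 4.
C: beats B, F, and E; loses to D and A → score 3.
A: beats D, C, B, F, and E → score 5.
B: beats F and E; loses to D, C, and A → score 2.
F: beats E; loses to D, C, A, and B → score 1.
E: loses to D, C, A, B, and F → score 0.
A has the best pairwise record.

A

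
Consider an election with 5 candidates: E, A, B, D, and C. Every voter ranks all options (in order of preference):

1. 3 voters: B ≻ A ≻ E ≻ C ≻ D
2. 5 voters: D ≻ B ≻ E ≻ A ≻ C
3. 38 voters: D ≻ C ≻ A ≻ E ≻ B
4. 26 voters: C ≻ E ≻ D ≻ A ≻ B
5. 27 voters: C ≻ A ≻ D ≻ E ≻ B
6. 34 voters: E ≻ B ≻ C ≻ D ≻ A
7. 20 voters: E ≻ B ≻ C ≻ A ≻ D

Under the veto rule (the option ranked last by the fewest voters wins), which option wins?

Last-place votes: E 0, A 34, B 91, D 23, C 5.
E is ranked last by the fewest voters, so E wins.

E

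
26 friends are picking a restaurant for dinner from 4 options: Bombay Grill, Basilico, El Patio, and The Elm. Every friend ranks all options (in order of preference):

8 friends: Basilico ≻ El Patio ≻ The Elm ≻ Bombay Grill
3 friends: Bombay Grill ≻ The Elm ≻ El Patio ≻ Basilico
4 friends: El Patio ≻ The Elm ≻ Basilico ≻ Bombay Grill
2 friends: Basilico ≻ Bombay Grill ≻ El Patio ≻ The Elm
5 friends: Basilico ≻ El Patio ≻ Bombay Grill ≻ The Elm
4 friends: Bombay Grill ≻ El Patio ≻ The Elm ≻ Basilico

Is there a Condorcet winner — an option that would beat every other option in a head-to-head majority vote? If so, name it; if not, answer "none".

Basilico

Basilico vs Bombay Grill: 19–7 for Basilico.
Basilico vs El Patio: 15–11 for Basilico.
Basilico vs The Elm: 15–11 for Basilico.
Basilico beats every other option head-to-head.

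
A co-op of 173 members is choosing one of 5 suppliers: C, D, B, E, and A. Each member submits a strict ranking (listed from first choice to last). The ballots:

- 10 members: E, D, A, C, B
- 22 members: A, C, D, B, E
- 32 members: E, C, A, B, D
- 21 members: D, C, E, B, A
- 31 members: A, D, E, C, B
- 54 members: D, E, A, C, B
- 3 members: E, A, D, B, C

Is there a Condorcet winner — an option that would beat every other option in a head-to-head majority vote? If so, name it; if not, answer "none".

none

Checking pairwise contests:
D beats C 119–54.
A beats D 88–85.
C beats B 170–3.
D beats E 128–45.
E beats A 120–53.
Every option loses at least one head-to-head, so there is no Condorcet winner.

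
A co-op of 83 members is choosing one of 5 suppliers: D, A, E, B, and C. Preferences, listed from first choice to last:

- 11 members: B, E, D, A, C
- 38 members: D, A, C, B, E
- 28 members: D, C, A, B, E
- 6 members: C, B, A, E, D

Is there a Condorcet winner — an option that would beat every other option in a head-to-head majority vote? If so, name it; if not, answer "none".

D

D vs A: 77–6 for D.
D vs E: 66–17 for D.
D vs B: 66–17 for D.
D vs C: 77–6 for D.
D beats every other option head-to-head.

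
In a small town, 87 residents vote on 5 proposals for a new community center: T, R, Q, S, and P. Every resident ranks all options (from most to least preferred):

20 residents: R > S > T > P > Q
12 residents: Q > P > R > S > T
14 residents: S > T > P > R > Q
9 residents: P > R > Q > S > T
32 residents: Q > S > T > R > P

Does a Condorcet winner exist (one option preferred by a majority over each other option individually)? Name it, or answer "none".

Q vs T: 53–34 for Q.
Q vs R: 44–43 for Q.
Q vs S: 53–34 for Q.
Q vs P: 44–43 for Q.
Q beats every other option head-to-head.

Q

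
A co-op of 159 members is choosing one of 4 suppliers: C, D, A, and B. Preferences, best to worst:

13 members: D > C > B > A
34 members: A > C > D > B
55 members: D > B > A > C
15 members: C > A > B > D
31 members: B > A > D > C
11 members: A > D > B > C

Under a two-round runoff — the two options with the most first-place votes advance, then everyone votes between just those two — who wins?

A

Round 1 first-place votes: C 15, D 68, A 45, B 31.
D and A advance.
Runoff: D is preferred to A by 68 voters; A by 91.
A wins the runoff.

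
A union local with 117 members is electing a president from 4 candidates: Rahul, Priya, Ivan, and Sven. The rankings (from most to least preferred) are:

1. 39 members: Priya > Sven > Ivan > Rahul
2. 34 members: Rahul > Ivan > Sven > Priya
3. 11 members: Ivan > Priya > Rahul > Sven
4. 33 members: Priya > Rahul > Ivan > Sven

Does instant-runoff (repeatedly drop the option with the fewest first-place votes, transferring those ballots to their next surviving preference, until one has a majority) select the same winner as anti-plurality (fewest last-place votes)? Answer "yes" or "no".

Instant-runoff — R1 Rahul 34, Priya 72, Ivan 11, Sven 0 (Priya winner). Winner: Priya.
Anti-plurality — last-place votes: Rahul 39, Priya 34, Ivan 0, Sven 44. Winner: Ivan.
The two methods disagree.

no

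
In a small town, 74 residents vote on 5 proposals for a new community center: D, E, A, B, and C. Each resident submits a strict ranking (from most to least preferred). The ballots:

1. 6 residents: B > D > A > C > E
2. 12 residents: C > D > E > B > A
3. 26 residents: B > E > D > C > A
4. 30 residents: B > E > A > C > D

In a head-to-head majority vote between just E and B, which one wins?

B

Voters preferring E to B: 12; preferring B to E: 62.
B wins the head-to-head.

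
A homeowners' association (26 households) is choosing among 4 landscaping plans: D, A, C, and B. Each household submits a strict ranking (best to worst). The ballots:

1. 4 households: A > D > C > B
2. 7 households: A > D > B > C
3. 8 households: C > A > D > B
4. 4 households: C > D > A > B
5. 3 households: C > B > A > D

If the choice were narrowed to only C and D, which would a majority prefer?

C

Voters preferring C to D: 15; preferring D to C: 11.
C wins the head-to-head.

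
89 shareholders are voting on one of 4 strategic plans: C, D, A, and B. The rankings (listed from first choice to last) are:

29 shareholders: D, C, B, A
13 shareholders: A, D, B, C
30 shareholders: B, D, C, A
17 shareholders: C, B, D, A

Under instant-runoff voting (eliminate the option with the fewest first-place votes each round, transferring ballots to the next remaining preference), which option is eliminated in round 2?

C

Round 1: C 17, D 29, A 13, B 30. Eliminate A.
Round 2: C 17, D 42, B 30. Eliminate C.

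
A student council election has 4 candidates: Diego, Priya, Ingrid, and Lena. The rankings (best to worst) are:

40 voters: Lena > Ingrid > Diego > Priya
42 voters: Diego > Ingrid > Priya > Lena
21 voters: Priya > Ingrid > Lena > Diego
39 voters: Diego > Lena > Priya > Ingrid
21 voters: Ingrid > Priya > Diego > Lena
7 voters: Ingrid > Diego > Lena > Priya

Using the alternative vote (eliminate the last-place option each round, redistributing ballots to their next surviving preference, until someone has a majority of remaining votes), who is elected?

Ingrid

Round 1: Diego 81, Priya 21, Ingrid 28, Lena 40. Eliminate Priya.
Round 2: Diego 81, Ingrid 49, Lena 40. Eliminate Lena.
Round 3: Diego 81, Ingrid 89. Ingrid has a majority.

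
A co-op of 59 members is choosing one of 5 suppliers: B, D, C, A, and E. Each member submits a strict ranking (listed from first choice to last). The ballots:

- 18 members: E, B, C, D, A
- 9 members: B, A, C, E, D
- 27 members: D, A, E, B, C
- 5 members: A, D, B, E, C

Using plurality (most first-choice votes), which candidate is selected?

D

First-place votes: B 9, D 27, C 0, A 5, E 18.
D has the most first-place votes.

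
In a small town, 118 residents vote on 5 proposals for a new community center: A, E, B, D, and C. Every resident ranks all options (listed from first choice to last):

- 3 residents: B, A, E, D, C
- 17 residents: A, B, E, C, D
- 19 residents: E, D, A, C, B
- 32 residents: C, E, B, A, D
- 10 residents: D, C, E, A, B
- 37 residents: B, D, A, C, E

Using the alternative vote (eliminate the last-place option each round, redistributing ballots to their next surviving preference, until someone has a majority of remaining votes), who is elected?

Round 1: A 17, E 19, B 40, D 10, C 32. Eliminate D.
Round 2: A 17, E 19, B 40, C 42. Eliminate A.
Round 3: E 19, B 57, C 42. Eliminate E.
Round 4: B 57, C 61. C has a majority.

C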